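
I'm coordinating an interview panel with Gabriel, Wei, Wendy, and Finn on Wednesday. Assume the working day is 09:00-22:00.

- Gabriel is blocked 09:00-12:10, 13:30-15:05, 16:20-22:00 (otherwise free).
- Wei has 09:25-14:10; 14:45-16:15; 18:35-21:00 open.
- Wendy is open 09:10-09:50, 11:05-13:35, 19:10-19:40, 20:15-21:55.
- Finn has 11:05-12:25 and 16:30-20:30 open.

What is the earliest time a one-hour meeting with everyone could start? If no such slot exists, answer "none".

Gabriel free: 12:10-13:30, 15:05-16:20 (invert busy blocks within the working day).
Wei free: 09:25-14:10, 14:45-16:15, 18:35-21:00.
Wendy free: 09:10-09:50, 11:05-13:35, 19:10-19:40, 20:15-21:55.
Finn free: 11:05-12:25, 16:30-20:30.
Gabriel ∩ Wei: 12:10-13:30, 15:05-16:15.
Gabriel ∩ Wei ∩ Wendy: 12:10-13:30.
Gabriel ∩ Wei ∩ Wendy ∩ Finn: 12:10-12:25.
Those are the intersection windows.
No common window is at least 60 minutes long.

none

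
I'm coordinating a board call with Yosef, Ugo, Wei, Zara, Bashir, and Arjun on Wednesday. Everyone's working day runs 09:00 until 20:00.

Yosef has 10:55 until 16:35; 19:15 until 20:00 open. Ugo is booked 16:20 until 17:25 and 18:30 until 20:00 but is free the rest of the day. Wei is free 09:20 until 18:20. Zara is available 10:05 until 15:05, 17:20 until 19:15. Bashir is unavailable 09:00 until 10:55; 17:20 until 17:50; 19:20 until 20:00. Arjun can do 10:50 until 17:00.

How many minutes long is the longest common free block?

250

Yosef free: 10:55-16:35, 19:15-20:00.
Ugo free: 09:00-16:20, 17:25-18:30 (invert busy blocks within the working day).
Wei free: 09:20-18:20.
Zara free: 10:05-15:05, 17:20-19:15.
Bashir free: 10:55-17:20, 17:50-19:20 (invert busy blocks within the working day).
Arjun free: 10:50-17:00.
Yosef ∩ Ugo: 10:55-16:20.
Yosef ∩ Ugo ∩ Wei: 10:55-16:20.
Yosef ∩ Ugo ∩ Wei ∩ Zara: 10:55-15:05.
Yosef ∩ Ugo ∩ Wei ∩ Zara ∩ Bashir: 10:55-15:05.
Yosef ∩ Ugo ∩ Wei ∩ Zara ∩ Bashir ∩ Arjun: 10:55-15:05.
So the common availability across everyone is 10:55-15:05.
The longest is 10:55-15:05 at 250 minutes.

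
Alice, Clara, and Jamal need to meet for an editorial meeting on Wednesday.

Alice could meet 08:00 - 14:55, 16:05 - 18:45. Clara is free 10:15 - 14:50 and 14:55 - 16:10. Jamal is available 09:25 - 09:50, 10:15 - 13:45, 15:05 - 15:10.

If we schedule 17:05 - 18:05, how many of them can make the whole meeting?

1

Alice can make the full 17:05-18:05 slot — that's 1.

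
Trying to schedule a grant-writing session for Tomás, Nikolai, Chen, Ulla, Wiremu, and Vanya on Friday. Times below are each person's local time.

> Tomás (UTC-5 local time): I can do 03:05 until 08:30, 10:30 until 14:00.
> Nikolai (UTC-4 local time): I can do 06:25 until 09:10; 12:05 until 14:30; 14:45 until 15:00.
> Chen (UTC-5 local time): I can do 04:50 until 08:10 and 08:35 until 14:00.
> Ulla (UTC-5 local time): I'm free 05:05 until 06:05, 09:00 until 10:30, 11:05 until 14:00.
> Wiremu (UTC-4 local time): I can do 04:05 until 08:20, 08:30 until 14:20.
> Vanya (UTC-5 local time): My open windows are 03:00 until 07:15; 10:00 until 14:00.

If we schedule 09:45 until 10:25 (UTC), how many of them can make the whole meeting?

Tomás in UTC: 08:05-13:30, 15:30-19:00 (add 5h to convert from UTC-5).
Nikolai in UTC: 10:25-13:10, 16:05-18:30, 18:45-19:00 (add 4h to convert from UTC-4).
Chen in UTC: 09:50-13:10, 13:35-19:00 (add 5h to convert from UTC-5).
Ulla in UTC: 10:05-11:05, 14:00-15:30, 16:05-19:00 (add 5h to convert from UTC-5).
Wiremu in UTC: 08:05-12:20, 12:30-18:20 (add 4h to convert from UTC-4).
Vanya in UTC: 08:00-12:15, 15:00-19:00 (add 5h to convert from UTC-5).
Tomás, Wiremu, and Vanya can make the full 09:45-10:25 slot — that's 3.

3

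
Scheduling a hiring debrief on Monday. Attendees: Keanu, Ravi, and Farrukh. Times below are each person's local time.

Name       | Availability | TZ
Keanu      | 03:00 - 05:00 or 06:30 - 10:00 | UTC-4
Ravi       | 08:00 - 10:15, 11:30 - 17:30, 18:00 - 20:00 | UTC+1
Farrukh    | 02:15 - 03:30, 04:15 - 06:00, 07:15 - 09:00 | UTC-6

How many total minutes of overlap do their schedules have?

Keanu in UTC: 07:00-09:00, 10:30-14:00 (add 4h to convert from UTC-4).
Ravi in UTC: 07:00-09:15, 10:30-16:30, 17:00-19:00 (subtract 1h to convert from UTC+1).
Farrukh in UTC: 08:15-09:30, 10:15-12:00, 13:15-15:00 (add 6h to convert from UTC-6).
Keanu ∩ Ravi: 07:00-09:00, 10:30-14:00.
Keanu ∩ Ravi ∩ Farrukh: 08:15-09:00, 10:30-12:00, 13:15-14:00.
So the common availability across everyone is 08:15-09:00, 10:30-12:00, 13:15-14:00.
Summing the common windows: 45 + 90 + 45 = 180 minutes.

180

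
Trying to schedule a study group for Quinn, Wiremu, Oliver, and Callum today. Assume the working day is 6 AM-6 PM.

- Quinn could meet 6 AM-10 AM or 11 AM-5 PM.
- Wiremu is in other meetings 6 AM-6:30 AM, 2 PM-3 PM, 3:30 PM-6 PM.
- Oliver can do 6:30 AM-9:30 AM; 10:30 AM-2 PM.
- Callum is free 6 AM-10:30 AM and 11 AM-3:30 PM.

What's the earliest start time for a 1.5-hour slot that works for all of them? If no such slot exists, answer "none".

06:30

Quinn free: 06:00-10:00, 11:00-17:00.
Wiremu free: 06:30-14:00, 15:00-15:30 (invert busy blocks within the working day).
Oliver free: 06:30-09:30, 10:30-14:00.
Callum free: 06:00-10:30, 11:00-15:30.
Quinn ∩ Wiremu: 06:30-10:00, 11:00-14:00, 15:00-15:30.
Quinn ∩ Wiremu ∩ Oliver: 06:30-09:30, 11:00-14:00.
Quinn ∩ Wiremu ∩ Oliver ∩ Callum: 06:30-09:30, 11:00-14:00.
Those are the intersection windows.
The first common window of at least 90 minutes is 06:30-09:30, so the earliest start is 06:30.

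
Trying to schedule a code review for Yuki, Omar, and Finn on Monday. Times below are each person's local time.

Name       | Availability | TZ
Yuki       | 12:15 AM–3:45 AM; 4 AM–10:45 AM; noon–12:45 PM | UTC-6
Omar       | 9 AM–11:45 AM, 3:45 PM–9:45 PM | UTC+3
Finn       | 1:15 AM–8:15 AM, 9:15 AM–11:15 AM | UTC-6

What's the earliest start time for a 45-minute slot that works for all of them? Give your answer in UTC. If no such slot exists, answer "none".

Yuki in UTC: 06:15-09:45, 10:00-16:45, 18:00-18:45 (add 6h to convert from UTC-6).
Omar in UTC: 06:00-08:45, 12:45-18:45 (subtract 3h to convert from UTC+3).
Finn in UTC: 07:15-14:15, 15:15-17:15 (add 6h to convert from UTC-6).
Yuki ∩ Omar: 06:15-08:45, 12:45-16:45, 18:00-18:45.
Yuki ∩ Omar ∩ Finn: 07:15-08:45, 12:45-14:15, 15:15-16:45.
The first common window of at least 45 minutes is 07:15-08:45, so the earliest start is 07:15.

07:15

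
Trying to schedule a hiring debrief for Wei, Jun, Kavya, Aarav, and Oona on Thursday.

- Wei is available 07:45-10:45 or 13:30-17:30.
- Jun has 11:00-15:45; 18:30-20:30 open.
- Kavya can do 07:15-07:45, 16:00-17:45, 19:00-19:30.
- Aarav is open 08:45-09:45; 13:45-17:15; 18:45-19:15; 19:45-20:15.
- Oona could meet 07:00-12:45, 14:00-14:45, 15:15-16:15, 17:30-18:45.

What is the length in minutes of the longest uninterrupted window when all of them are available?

Wei ∩ Jun: 13:30-15:45.
Wei ∩ Jun ∩ Kavya: ∅.
Wei ∩ Jun ∩ Kavya ∩ Aarav: ∅.
Wei ∩ Jun ∩ Kavya ∩ Aarav ∩ Oona: ∅.
There is no time when everyone is free.
No common window exists, so the longest block is 0 minutes.

0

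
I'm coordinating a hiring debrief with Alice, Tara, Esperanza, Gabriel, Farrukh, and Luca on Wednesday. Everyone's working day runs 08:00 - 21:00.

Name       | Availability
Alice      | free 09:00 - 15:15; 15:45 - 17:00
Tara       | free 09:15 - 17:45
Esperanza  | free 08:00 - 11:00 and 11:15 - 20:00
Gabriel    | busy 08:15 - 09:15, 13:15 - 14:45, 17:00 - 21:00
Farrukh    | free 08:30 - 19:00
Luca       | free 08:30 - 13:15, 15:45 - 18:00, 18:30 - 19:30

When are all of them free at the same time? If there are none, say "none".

09:15-11:00, 11:15-13:15, 15:45-17:00

Alice free: 09:00-15:15, 15:45-17:00.
Tara free: 09:15-17:45.
Esperanza free: 08:00-11:00, 11:15-20:00.
Gabriel free: 08:00-08:15, 09:15-13:15, 14:45-17:00 (invert busy blocks within the working day).
Farrukh free: 08:30-19:00.
Luca free: 08:30-13:15, 15:45-18:00, 18:30-19:30.
Alice ∩ Tara: 09:15-15:15, 15:45-17:00.
Alice ∩ Tara ∩ Esperanza: 09:15-11:00, 11:15-15:15, 15:45-17:00.
Alice ∩ Tara ∩ Esperanza ∩ Gabriel: 09:15-11:00, 11:15-13:15, 14:45-15:15, 15:45-17:00.
Alice ∩ Tara ∩ Esperanza ∩ Gabriel ∩ Farrukh: 09:15-11:00, 11:15-13:15, 14:45-15:15, 15:45-17:00.
Alice ∩ Tara ∩ Esperanza ∩ Gabriel ∩ Farrukh ∩ Luca: 09:15-11:00, 11:15-13:15, 15:45-17:00.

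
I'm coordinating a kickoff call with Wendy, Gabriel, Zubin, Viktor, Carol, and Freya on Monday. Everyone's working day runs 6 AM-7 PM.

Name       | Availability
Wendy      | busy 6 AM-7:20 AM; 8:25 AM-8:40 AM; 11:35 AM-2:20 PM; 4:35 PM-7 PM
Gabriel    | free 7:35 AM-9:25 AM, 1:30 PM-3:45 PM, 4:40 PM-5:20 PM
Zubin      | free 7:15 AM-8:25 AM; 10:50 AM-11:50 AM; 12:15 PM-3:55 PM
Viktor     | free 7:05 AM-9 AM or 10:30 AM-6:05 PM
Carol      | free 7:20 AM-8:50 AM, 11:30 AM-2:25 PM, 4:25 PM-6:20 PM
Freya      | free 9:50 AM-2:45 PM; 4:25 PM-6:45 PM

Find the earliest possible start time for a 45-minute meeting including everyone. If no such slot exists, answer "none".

none

Wendy free: 07:20-08:25, 08:40-11:35, 14:20-16:35 (invert busy blocks within the working day).
Gabriel free: 07:35-09:25, 13:30-15:45, 16:40-17:20.
Zubin free: 07:15-08:25, 10:50-11:50, 12:15-15:55.
Viktor free: 07:05-09:00, 10:30-18:05.
Carol free: 07:20-08:50, 11:30-14:25, 16:25-18:20.
Freya free: 09:50-14:45, 16:25-18:45.
Wendy ∩ Gabriel: 07:35-08:25, 08:40-09:25, 14:20-15:45.
Wendy ∩ Gabriel ∩ Zubin: 07:35-08:25, 14:20-15:45.
Wendy ∩ Gabriel ∩ Zubin ∩ Viktor: 07:35-08:25, 14:20-15:45.
Wendy ∩ Gabriel ∩ Zubin ∩ Viktor ∩ Carol: 07:35-08:25, 14:20-14:25.
Wendy ∩ Gabriel ∩ Zubin ∩ Viktor ∩ Carol ∩ Freya: 14:20-14:25.
So the common availability across everyone is 14:20-14:25.
No common window is at least 45 minutes long.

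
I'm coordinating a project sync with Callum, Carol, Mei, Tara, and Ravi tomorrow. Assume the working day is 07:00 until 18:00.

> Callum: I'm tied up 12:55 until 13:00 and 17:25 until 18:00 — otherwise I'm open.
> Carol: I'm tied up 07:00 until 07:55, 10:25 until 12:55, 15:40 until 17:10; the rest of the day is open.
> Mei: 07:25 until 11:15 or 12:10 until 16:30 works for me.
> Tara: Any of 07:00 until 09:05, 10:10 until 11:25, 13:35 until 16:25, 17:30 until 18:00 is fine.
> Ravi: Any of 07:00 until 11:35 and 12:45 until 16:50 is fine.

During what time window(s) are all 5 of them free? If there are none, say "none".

07:55-09:05, 10:10-10:25, 13:35-15:40

Callum free: 07:00-12:55, 13:00-17:25 (invert busy blocks within the working day).
Carol free: 07:55-10:25, 12:55-15:40, 17:10-18:00 (invert busy blocks within the working day).
Mei free: 07:25-11:15, 12:10-16:30.
Tara free: 07:00-09:05, 10:10-11:25, 13:35-16:25, 17:30-18:00.
Ravi free: 07:00-11:35, 12:45-16:50.
Callum ∩ Carol: 07:55-10:25, 13:00-15:40, 17:10-17:25.
Callum ∩ Carol ∩ Mei: 07:55-10:25, 13:00-15:40.
Callum ∩ Carol ∩ Mei ∩ Tara: 07:55-09:05, 10:10-10:25, 13:35-15:40.
Callum ∩ Carol ∩ Mei ∩ Tara ∩ Ravi: 07:55-09:05, 10:10-10:25, 13:35-15:40.
Those are the intersection windows.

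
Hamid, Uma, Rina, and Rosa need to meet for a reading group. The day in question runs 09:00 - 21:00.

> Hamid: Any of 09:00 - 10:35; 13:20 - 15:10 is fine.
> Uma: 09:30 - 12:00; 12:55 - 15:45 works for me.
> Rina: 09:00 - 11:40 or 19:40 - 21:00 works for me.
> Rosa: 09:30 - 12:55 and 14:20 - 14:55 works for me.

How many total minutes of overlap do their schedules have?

65

Hamid ∩ Uma: 09:30-10:35, 13:20-15:10.
Hamid ∩ Uma ∩ Rina: 09:30-10:35.
Hamid ∩ Uma ∩ Rina ∩ Rosa: 09:30-10:35.
That's a single block of 65 minutes.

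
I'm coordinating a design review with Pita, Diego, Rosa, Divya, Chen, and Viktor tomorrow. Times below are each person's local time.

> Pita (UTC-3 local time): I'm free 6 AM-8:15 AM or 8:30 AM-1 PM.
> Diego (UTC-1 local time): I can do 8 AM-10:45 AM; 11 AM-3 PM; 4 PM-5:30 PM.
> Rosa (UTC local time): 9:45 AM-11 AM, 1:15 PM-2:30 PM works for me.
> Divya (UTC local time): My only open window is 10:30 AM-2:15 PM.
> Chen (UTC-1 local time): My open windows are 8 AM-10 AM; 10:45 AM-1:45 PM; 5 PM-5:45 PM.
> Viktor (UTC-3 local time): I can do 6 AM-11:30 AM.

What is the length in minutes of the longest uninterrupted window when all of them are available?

60

Pita in UTC: 09:00-11:15, 11:30-16:00 (add 3h to convert from UTC-3).
Diego in UTC: 09:00-11:45, 12:00-16:00, 17:00-18:30 (add 1h to convert from UTC-1).
Rosa in UTC: 09:45-11:00, 13:15-14:30.
Divya in UTC: 10:30-14:15.
Chen in UTC: 09:00-11:00, 11:45-14:45, 18:00-18:45 (add 1h to convert from UTC-1).
Viktor in UTC: 09:00-14:30 (add 3h to convert from UTC-3).
Pita ∩ Diego: 09:00-11:15, 11:30-11:45, 12:00-16:00.
Pita ∩ Diego ∩ Rosa: 09:45-11:00, 13:15-14:30.
Pita ∩ Diego ∩ Rosa ∩ Divya: 10:30-11:00, 13:15-14:15.
Pita ∩ Diego ∩ Rosa ∩ Divya ∩ Chen: 10:30-11:00, 13:15-14:15.
Pita ∩ Diego ∩ Rosa ∩ Divya ∩ Chen ∩ Viktor: 10:30-11:00, 13:15-14:15.
So the common availability across everyone is 10:30-11:00, 13:15-14:15.
The longest is 13:15-14:15 at 60 minutes.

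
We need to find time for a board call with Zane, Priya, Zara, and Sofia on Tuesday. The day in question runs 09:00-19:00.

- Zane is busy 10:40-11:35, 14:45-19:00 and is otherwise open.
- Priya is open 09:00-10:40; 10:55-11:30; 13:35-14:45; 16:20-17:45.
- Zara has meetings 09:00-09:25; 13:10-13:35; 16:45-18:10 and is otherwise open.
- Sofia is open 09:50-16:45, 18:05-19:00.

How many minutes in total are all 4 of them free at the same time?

120

Zane free: 09:00-10:40, 11:35-14:45 (invert busy blocks within the working day).
Priya free: 09:00-10:40, 10:55-11:30, 13:35-14:45, 16:20-17:45.
Zara free: 09:25-13:10, 13:35-16:45, 18:10-19:00 (invert busy blocks within the working day).
Sofia free: 09:50-16:45, 18:05-19:00.
Zane ∩ Priya: 09:00-10:40, 13:35-14:45.
Zane ∩ Priya ∩ Zara: 09:25-10:40, 13:35-14:45.
Zane ∩ Priya ∩ Zara ∩ Sofia: 09:50-10:40, 13:35-14:45.
Those are the intersection windows.
Summing the common windows: 50 + 70 = 120 minutes.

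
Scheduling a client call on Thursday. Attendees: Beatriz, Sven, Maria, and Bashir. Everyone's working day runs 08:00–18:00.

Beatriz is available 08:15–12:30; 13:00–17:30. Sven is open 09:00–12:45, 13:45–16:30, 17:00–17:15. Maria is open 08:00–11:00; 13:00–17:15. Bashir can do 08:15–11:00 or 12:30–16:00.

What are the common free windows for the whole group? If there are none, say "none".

09:00-11:00, 13:45-16:00

Beatriz ∩ Sven: 09:00-12:30, 13:45-16:30, 17:00-17:15.
Beatriz ∩ Sven ∩ Maria: 09:00-11:00, 13:45-16:30, 17:00-17:15.
Beatriz ∩ Sven ∩ Maria ∩ Bashir: 09:00-11:00, 13:45-16:00.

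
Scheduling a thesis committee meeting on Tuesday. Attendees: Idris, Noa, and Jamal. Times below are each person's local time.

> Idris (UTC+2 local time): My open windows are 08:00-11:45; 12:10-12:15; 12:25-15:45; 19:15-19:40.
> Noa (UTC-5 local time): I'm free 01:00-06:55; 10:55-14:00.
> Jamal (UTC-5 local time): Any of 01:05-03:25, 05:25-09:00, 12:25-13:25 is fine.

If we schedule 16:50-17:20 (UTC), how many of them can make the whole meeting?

1

Idris in UTC: 06:00-09:45, 10:10-10:15, 10:25-13:45, 17:15-17:40 (subtract 2h to convert from UTC+2).
Noa in UTC: 06:00-11:55, 15:55-19:00 (add 5h to convert from UTC-5).
Jamal in UTC: 06:05-08:25, 10:25-14:00, 17:25-18:25 (add 5h to convert from UTC-5).
Noa can make the full 16:50-17:20 slot — that's 1.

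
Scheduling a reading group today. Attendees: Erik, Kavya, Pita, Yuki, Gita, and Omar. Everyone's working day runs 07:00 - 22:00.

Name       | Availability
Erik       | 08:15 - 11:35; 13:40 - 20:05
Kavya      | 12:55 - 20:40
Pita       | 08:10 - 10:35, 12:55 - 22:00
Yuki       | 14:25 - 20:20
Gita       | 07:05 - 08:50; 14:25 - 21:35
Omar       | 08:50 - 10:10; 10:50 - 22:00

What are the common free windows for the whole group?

Erik ∩ Kavya: 13:40-20:05.
Erik ∩ Kavya ∩ Pita: 13:40-20:05.
Erik ∩ Kavya ∩ Pita ∩ Yuki: 14:25-20:05.
Erik ∩ Kavya ∩ Pita ∩ Yuki ∩ Gita: 14:25-20:05.
Erik ∩ Kavya ∩ Pita ∩ Yuki ∩ Gita ∩ Omar: 14:25-20:05.

14:25-20:05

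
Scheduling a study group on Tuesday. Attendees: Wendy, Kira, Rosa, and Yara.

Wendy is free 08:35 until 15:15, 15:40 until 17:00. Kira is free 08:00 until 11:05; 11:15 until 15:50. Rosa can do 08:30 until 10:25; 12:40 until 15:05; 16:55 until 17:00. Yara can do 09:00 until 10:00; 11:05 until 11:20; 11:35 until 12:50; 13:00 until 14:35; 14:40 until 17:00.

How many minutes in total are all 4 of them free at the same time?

190

Wendy ∩ Kira: 08:35-11:05, 11:15-15:15, 15:40-15:50.
Wendy ∩ Kira ∩ Rosa: 08:35-10:25, 12:40-15:05.
Wendy ∩ Kira ∩ Rosa ∩ Yara: 09:00-10:00, 12:40-12:50, 13:00-14:35, 14:40-15:05.
Summing the common windows: 60 + 10 + 95 + 25 = 190 minutes.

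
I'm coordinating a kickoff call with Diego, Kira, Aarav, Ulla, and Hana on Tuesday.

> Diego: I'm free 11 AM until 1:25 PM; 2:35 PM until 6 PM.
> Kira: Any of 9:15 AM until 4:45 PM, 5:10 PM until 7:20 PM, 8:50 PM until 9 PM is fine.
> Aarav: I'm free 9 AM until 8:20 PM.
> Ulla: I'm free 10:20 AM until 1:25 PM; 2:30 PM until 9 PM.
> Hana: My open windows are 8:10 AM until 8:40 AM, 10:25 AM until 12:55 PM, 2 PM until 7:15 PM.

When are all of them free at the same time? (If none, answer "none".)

Diego ∩ Kira: 11:00-13:25, 14:35-16:45, 17:10-18:00.
Diego ∩ Kira ∩ Aarav: 11:00-13:25, 14:35-16:45, 17:10-18:00.
Diego ∩ Kira ∩ Aarav ∩ Ulla: 11:00-13:25, 14:35-16:45, 17:10-18:00.
Diego ∩ Kira ∩ Aarav ∩ Ulla ∩ Hana: 11:00-12:55, 14:35-16:45, 17:10-18:00.

11:00-12:55, 14:35-16:45, 17:10-18:00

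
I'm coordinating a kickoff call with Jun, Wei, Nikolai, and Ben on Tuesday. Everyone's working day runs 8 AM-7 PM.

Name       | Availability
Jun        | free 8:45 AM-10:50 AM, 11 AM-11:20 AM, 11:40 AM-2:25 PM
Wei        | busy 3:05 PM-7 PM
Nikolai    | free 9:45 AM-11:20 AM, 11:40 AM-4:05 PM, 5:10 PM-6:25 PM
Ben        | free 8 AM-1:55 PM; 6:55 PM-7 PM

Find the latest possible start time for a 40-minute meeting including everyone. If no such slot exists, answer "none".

13:15

Jun free: 08:45-10:50, 11:00-11:20, 11:40-14:25.
Wei free: 08:00-15:05 (invert busy blocks within the working day).
Nikolai free: 09:45-11:20, 11:40-16:05, 17:10-18:25.
Ben free: 08:00-13:55, 18:55-19:00.
Jun ∩ Wei: 08:45-10:50, 11:00-11:20, 11:40-14:25.
Jun ∩ Wei ∩ Nikolai: 09:45-10:50, 11:00-11:20, 11:40-14:25.
Jun ∩ Wei ∩ Nikolai ∩ Ben: 09:45-10:50, 11:00-11:20, 11:40-13:55.
The last common window of at least 40 minutes is 11:40-13:55; a 40-minute meeting can start as late as 13:15 and still end by 13:55.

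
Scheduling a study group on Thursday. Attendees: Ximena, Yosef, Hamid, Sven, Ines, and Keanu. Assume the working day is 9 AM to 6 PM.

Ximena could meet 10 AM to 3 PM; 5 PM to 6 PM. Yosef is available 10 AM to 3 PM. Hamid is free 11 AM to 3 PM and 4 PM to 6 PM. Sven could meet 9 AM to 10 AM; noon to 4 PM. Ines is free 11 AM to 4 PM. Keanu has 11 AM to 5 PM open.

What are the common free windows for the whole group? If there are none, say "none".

Ximena ∩ Yosef: 10:00-15:00.
Ximena ∩ Yosef ∩ Hamid: 11:00-15:00.
Ximena ∩ Yosef ∩ Hamid ∩ Sven: 12:00-15:00.
Ximena ∩ Yosef ∩ Hamid ∩ Sven ∩ Ines: 12:00-15:00.
Ximena ∩ Yosef ∩ Hamid ∩ Sven ∩ Ines ∩ Keanu: 12:00-15:00.

12:00-15:00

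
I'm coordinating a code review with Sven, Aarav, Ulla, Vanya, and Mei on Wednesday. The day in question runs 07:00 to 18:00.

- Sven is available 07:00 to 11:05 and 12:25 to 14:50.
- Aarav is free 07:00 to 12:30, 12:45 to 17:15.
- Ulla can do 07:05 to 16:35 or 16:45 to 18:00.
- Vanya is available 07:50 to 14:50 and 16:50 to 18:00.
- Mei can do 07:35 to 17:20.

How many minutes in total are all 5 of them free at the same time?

Sven ∩ Aarav: 07:00-11:05, 12:25-12:30, 12:45-14:50.
Sven ∩ Aarav ∩ Ulla: 07:05-11:05, 12:25-12:30, 12:45-14:50.
Sven ∩ Aarav ∩ Ulla ∩ Vanya: 07:50-11:05, 12:25-12:30, 12:45-14:50.
Sven ∩ Aarav ∩ Ulla ∩ Vanya ∩ Mei: 07:50-11:05, 12:25-12:30, 12:45-14:50.
Summing the common windows: 195 + 5 + 125 = 325 minutes.

325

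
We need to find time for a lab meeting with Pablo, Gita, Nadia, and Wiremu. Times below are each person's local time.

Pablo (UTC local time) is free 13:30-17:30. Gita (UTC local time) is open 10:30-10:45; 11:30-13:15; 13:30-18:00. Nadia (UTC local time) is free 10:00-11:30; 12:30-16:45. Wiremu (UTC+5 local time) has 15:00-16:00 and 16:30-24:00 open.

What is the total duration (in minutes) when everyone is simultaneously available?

Pablo in UTC: 13:30-17:30.
Gita in UTC: 10:30-10:45, 11:30-13:15, 13:30-18:00.
Nadia in UTC: 10:00-11:30, 12:30-16:45.
Wiremu in UTC: 10:00-11:00, 11:30-19:00 (subtract 5h to convert from UTC+5).
Pablo ∩ Gita: 13:30-17:30.
Pablo ∩ Gita ∩ Nadia: 13:30-16:45.
Pablo ∩ Gita ∩ Nadia ∩ Wiremu: 13:30-16:45.
That's a single block of 195 minutes.

195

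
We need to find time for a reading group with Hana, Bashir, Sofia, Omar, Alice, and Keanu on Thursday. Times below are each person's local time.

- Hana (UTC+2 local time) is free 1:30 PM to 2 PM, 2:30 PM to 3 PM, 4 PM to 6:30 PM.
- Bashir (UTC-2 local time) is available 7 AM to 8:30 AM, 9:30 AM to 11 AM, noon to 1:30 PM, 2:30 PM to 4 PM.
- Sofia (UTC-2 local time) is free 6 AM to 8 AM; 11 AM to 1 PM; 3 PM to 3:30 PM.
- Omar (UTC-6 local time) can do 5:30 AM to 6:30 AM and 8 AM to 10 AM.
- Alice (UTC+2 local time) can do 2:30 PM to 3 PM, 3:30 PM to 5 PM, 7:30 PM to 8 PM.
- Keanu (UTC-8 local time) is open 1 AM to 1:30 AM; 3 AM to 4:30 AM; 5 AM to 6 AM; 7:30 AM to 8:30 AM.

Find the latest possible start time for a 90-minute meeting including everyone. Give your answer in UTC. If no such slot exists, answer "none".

Hana in UTC: 11:30-12:00, 12:30-13:00, 14:00-16:30 (subtract 2h to convert from UTC+2).
Bashir in UTC: 09:00-10:30, 11:30-13:00, 14:00-15:30, 16:30-18:00 (add 2h to convert from UTC-2).
Sofia in UTC: 08:00-10:00, 13:00-15:00, 17:00-17:30 (add 2h to convert from UTC-2).
Omar in UTC: 11:30-12:30, 14:00-16:00 (add 6h to convert from UTC-6).
Alice in UTC: 12:30-13:00, 13:30-15:00, 17:30-18:00 (subtract 2h to convert from UTC+2).
Keanu in UTC: 09:00-09:30, 11:00-12:30, 13:00-14:00, 15:30-16:30 (add 8h to convert from UTC-8).
Hana ∩ Bashir: 11:30-12:00, 12:30-13:00, 14:00-15:30.
Hana ∩ Bashir ∩ Sofia: 14:00-15:00.
Hana ∩ Bashir ∩ Sofia ∩ Omar: 14:00-15:00.
Hana ∩ Bashir ∩ Sofia ∩ Omar ∩ Alice: 14:00-15:00.
Hana ∩ Bashir ∩ Sofia ∩ Omar ∩ Alice ∩ Keanu: ∅.
There is no time when everyone is free.
No common window is at least 90 minutes long.

none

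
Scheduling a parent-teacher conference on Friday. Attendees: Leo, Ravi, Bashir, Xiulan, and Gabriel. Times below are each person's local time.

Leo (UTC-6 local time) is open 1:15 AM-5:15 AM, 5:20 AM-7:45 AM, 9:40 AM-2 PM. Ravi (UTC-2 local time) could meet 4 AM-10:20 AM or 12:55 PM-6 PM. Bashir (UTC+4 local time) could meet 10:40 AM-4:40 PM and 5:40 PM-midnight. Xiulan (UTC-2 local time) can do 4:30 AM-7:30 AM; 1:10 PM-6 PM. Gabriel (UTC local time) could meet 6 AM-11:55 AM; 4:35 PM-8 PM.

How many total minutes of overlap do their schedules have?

Leo in UTC: 07:15-11:15, 11:20-13:45, 15:40-20:00 (add 6h to convert from UTC-6).
Ravi in UTC: 06:00-12:20, 14:55-20:00 (add 2h to convert from UTC-2).
Bashir in UTC: 06:40-12:40, 13:40-20:00 (subtract 4h to convert from UTC+4).
Xiulan in UTC: 06:30-09:30, 15:10-20:00 (add 2h to convert from UTC-2).
Gabriel in UTC: 06:00-11:55, 16:35-20:00.
Leo ∩ Ravi: 07:15-11:15, 11:20-12:20, 15:40-20:00.
Leo ∩ Ravi ∩ Bashir: 07:15-11:15, 11:20-12:20, 15:40-20:00.
Leo ∩ Ravi ∩ Bashir ∩ Xiulan: 07:15-09:30, 15:40-20:00.
Leo ∩ Ravi ∩ Bashir ∩ Xiulan ∩ Gabriel: 07:15-09:30, 16:35-20:00.
Summing the common windows: 135 + 205 = 340 minutes.

340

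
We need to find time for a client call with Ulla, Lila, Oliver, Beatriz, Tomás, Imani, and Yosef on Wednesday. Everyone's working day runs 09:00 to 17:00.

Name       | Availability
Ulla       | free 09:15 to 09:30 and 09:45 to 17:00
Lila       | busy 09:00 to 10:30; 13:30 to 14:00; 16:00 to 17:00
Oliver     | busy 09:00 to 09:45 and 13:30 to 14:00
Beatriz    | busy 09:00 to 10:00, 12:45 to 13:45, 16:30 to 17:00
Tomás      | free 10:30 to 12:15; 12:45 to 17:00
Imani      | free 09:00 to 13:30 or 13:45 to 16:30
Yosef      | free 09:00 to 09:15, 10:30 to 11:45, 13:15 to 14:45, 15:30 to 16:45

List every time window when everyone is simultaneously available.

10:30-11:45, 14:00-14:45, 15:30-16:00

Ulla free: 09:15-09:30, 09:45-17:00.
Lila free: 10:30-13:30, 14:00-16:00 (invert busy blocks within the working day).
Oliver free: 09:45-13:30, 14:00-17:00 (invert busy blocks within the working day).
Beatriz free: 10:00-12:45, 13:45-16:30 (invert busy blocks within the working day).
Tomás free: 10:30-12:15, 12:45-17:00.
Imani free: 09:00-13:30, 13:45-16:30.
Yosef free: 09:00-09:15, 10:30-11:45, 13:15-14:45, 15:30-16:45.
Ulla ∩ Lila: 10:30-13:30, 14:00-16:00.
Ulla ∩ Lila ∩ Oliver: 10:30-13:30, 14:00-16:00.
Ulla ∩ Lila ∩ Oliver ∩ Beatriz: 10:30-12:45, 14:00-16:00.
Ulla ∩ Lila ∩ Oliver ∩ Beatriz ∩ Tomás: 10:30-12:15, 14:00-16:00.
Ulla ∩ Lila ∩ Oliver ∩ Beatriz ∩ Tomás ∩ Imani: 10:30-12:15, 14:00-16:00.
Ulla ∩ Lila ∩ Oliver ∩ Beatriz ∩ Tomás ∩ Imani ∩ Yosef: 10:30-11:45, 14:00-14:45, 15:30-16:00.
Those are the intersection windows.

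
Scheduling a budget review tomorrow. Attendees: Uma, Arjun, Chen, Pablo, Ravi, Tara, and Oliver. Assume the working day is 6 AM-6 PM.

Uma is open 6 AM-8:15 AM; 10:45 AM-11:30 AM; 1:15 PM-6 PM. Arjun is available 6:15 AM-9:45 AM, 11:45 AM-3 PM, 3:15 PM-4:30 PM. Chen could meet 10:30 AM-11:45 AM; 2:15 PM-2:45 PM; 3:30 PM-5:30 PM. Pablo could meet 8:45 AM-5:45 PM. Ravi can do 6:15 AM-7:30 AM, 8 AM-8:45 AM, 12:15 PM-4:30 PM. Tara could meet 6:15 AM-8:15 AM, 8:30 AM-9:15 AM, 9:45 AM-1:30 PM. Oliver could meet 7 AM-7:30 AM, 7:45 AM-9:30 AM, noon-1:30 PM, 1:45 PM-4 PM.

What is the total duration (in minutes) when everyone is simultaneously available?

Uma ∩ Arjun: 06:15-08:15, 13:15-15:00, 15:15-16:30.
Uma ∩ Arjun ∩ Chen: 14:15-14:45, 15:30-16:30.
Uma ∩ Arjun ∩ Chen ∩ Pablo: 14:15-14:45, 15:30-16:30.
Uma ∩ Arjun ∩ Chen ∩ Pablo ∩ Ravi: 14:15-14:45, 15:30-16:30.
Uma ∩ Arjun ∩ Chen ∩ Pablo ∩ Ravi ∩ Tara: ∅.
Uma ∩ Arjun ∩ Chen ∩ Pablo ∩ Ravi ∩ Tara ∩ Oliver: ∅.
There is no time when everyone is free.
There is no common window, so the total is 0 minutes.

0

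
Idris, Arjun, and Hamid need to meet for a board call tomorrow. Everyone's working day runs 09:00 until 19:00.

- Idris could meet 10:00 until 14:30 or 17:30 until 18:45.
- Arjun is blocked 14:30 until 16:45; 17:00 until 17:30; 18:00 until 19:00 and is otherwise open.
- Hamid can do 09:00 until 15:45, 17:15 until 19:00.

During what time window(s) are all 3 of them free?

Idris free: 10:00-14:30, 17:30-18:45.
Arjun free: 09:00-14:30, 16:45-17:00, 17:30-18:00 (invert busy blocks within the working day).
Hamid free: 09:00-15:45, 17:15-19:00.
Idris ∩ Arjun: 10:00-14:30, 17:30-18:00.
Idris ∩ Arjun ∩ Hamid: 10:00-14:30, 17:30-18:00.

10:00-14:30, 17:30-18:00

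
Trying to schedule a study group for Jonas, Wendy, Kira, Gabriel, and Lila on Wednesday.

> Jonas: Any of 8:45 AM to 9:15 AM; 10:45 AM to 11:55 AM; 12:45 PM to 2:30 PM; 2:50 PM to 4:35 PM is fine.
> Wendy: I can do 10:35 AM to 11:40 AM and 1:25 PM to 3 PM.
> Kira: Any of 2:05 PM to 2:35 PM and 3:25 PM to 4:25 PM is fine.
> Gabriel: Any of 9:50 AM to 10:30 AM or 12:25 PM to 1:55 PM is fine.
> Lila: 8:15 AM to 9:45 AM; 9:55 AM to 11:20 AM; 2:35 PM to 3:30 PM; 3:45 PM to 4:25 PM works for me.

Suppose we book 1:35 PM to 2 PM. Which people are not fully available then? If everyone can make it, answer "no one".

Jonas: free for 13:35-14:00. Wendy: free for 13:35-14:00. Kira: not fully free for 13:35-14:00. Gabriel: not fully free for 13:35-14:00. Lila: not fully free for 13:35-14:00.

Gabriel, Kira, Lila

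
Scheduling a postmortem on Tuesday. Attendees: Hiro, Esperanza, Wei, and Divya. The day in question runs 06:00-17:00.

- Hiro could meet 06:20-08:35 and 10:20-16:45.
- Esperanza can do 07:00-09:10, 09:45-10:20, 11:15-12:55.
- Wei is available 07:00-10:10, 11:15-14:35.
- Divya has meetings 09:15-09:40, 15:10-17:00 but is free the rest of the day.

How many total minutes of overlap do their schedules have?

195

Hiro free: 06:20-08:35, 10:20-16:45.
Esperanza free: 07:00-09:10, 09:45-10:20, 11:15-12:55.
Wei free: 07:00-10:10, 11:15-14:35.
Divya free: 06:00-09:15, 09:40-15:10 (invert busy blocks within the working day).
Hiro ∩ Esperanza: 07:00-08:35, 11:15-12:55.
Hiro ∩ Esperanza ∩ Wei: 07:00-08:35, 11:15-12:55.
Hiro ∩ Esperanza ∩ Wei ∩ Divya: 07:00-08:35, 11:15-12:55.
Those are the intersection windows.
Summing the common windows: 95 + 100 = 195 minutes.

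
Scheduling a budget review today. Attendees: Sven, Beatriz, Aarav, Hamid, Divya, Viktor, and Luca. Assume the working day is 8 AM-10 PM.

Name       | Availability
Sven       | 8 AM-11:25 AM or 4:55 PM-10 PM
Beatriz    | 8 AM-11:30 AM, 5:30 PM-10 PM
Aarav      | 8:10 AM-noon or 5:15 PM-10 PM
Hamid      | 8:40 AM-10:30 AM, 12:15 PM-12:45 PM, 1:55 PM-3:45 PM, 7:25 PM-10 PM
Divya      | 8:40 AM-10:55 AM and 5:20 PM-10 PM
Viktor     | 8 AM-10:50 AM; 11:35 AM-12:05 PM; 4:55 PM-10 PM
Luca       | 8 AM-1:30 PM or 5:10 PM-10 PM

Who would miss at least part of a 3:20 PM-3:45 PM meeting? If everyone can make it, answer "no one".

Aarav, Beatriz, Divya, Luca, Sven, Viktor

Sven: not fully free for 15:20-15:45. Beatriz: not fully free for 15:20-15:45. Aarav: not fully free for 15:20-15:45. Hamid: free for 15:20-15:45. Divya: not fully free for 15:20-15:45. Viktor: not fully free for 15:20-15:45. Luca: not fully free for 15:20-15:45.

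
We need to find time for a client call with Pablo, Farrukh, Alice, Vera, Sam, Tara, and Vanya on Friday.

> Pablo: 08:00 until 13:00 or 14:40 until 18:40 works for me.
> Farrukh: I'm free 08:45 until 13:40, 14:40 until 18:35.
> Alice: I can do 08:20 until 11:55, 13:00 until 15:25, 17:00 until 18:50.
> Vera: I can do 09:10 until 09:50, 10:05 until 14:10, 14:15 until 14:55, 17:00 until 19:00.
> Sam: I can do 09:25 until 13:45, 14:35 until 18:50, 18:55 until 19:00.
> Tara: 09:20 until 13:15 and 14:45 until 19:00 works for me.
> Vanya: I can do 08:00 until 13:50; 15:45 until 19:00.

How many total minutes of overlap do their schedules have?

Pablo ∩ Farrukh: 08:45-13:00, 14:40-18:35.
Pablo ∩ Farrukh ∩ Alice: 08:45-11:55, 14:40-15:25, 17:00-18:35.
Pablo ∩ Farrukh ∩ Alice ∩ Vera: 09:10-09:50, 10:05-11:55, 14:40-14:55, 17:00-18:35.
Pablo ∩ Farrukh ∩ Alice ∩ Vera ∩ Sam: 09:25-09:50, 10:05-11:55, 14:40-14:55, 17:00-18:35.
Pablo ∩ Farrukh ∩ Alice ∩ Vera ∩ Sam ∩ Tara: 09:25-09:50, 10:05-11:55, 14:45-14:55, 17:00-18:35.
Pablo ∩ Farrukh ∩ Alice ∩ Vera ∩ Sam ∩ Tara ∩ Vanya: 09:25-09:50, 10:05-11:55, 17:00-18:35.
Summing the common windows: 25 + 110 + 95 = 230 minutes.

230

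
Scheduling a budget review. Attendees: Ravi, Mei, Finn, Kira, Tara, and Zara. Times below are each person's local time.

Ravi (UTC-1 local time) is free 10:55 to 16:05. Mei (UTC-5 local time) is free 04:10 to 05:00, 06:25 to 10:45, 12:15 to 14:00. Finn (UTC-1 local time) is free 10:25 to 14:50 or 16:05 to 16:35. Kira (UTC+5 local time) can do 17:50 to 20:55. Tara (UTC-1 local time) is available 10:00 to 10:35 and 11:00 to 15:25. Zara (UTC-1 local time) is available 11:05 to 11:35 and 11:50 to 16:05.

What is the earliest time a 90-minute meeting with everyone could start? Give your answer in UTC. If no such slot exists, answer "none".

Ravi in UTC: 11:55-17:05 (add 1h to convert from UTC-1).
Mei in UTC: 09:10-10:00, 11:25-15:45, 17:15-19:00 (add 5h to convert from UTC-5).
Finn in UTC: 11:25-15:50, 17:05-17:35 (add 1h to convert from UTC-1).
Kira in UTC: 12:50-15:55 (subtract 5h to convert from UTC+5).
Tara in UTC: 11:00-11:35, 12:00-16:25 (add 1h to convert from UTC-1).
Zara in UTC: 12:05-12:35, 12:50-17:05 (add 1h to convert from UTC-1).
Ravi ∩ Mei: 11:55-15:45.
Ravi ∩ Mei ∩ Finn: 11:55-15:45.
Ravi ∩ Mei ∩ Finn ∩ Kira: 12:50-15:45.
Ravi ∩ Mei ∩ Finn ∩ Kira ∩ Tara: 12:50-15:45.
Ravi ∩ Mei ∩ Finn ∩ Kira ∩ Tara ∩ Zara: 12:50-15:45.
The first common window of at least 90 minutes is 12:50-15:45, so the earliest start is 12:50.

12:50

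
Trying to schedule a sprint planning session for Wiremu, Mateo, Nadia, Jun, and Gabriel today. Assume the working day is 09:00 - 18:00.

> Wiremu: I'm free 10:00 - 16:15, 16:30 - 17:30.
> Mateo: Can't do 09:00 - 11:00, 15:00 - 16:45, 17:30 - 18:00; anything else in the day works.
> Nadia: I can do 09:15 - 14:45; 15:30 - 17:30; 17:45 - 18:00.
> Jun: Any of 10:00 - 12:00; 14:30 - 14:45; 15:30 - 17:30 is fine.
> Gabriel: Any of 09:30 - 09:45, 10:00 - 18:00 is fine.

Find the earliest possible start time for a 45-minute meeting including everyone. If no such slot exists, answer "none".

11:00

Wiremu free: 10:00-16:15, 16:30-17:30.
Mateo free: 11:00-15:00, 16:45-17:30 (invert busy blocks within the working day).
Nadia free: 09:15-14:45, 15:30-17:30, 17:45-18:00.
Jun free: 10:00-12:00, 14:30-14:45, 15:30-17:30.
Gabriel free: 09:30-09:45, 10:00-18:00.
Wiremu ∩ Mateo: 11:00-15:00, 16:45-17:30.
Wiremu ∩ Mateo ∩ Nadia: 11:00-14:45, 16:45-17:30.
Wiremu ∩ Mateo ∩ Nadia ∩ Jun: 11:00-12:00, 14:30-14:45, 16:45-17:30.
Wiremu ∩ Mateo ∩ Nadia ∩ Jun ∩ Gabriel: 11:00-12:00, 14:30-14:45, 16:45-17:30.
The first common window of at least 45 minutes is 11:00-12:00, so the earliest start is 11:00.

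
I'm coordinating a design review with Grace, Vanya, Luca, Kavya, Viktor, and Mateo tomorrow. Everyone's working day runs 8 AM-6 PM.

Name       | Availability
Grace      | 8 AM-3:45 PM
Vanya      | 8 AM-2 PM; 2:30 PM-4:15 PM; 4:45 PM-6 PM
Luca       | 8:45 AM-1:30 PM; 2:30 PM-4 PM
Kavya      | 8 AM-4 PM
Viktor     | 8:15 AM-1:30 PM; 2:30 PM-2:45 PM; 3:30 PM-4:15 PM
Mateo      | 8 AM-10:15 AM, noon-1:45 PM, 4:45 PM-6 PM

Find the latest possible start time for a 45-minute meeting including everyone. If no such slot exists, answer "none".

12:45

Grace ∩ Vanya: 08:00-14:00, 14:30-15:45.
Grace ∩ Vanya ∩ Luca: 08:45-13:30, 14:30-15:45.
Grace ∩ Vanya ∩ Luca ∩ Kavya: 08:45-13:30, 14:30-15:45.
Grace ∩ Vanya ∩ Luca ∩ Kavya ∩ Viktor: 08:45-13:30, 14:30-14:45, 15:30-15:45.
Grace ∩ Vanya ∩ Luca ∩ Kavya ∩ Viktor ∩ Mateo: 08:45-10:15, 12:00-13:30.
The last common window of at least 45 minutes is 12:00-13:30; a 45-minute meeting can start as late as 12:45 and still end by 13:30.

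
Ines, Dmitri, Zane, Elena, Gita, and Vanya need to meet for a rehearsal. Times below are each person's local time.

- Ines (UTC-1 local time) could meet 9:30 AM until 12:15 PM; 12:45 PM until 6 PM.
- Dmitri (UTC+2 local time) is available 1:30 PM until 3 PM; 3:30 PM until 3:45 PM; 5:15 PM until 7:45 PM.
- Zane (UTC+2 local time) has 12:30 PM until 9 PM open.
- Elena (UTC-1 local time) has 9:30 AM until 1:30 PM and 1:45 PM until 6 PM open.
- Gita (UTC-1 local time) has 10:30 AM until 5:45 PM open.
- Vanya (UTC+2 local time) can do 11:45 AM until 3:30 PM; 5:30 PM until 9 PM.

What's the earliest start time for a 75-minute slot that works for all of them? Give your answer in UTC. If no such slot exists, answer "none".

11:30

Ines in UTC: 10:30-13:15, 13:45-19:00 (add 1h to convert from UTC-1).
Dmitri in UTC: 11:30-13:00, 13:30-13:45, 15:15-17:45 (subtract 2h to convert from UTC+2).
Zane in UTC: 10:30-19:00 (subtract 2h to convert from UTC+2).
Elena in UTC: 10:30-14:30, 14:45-19:00 (add 1h to convert from UTC-1).
Gita in UTC: 11:30-18:45 (add 1h to convert from UTC-1).
Vanya in UTC: 09:45-13:30, 15:30-19:00 (subtract 2h to convert from UTC+2).
Ines ∩ Dmitri: 11:30-13:00, 15:15-17:45.
Ines ∩ Dmitri ∩ Zane: 11:30-13:00, 15:15-17:45.
Ines ∩ Dmitri ∩ Zane ∩ Elena: 11:30-13:00, 15:15-17:45.
Ines ∩ Dmitri ∩ Zane ∩ Elena ∩ Gita: 11:30-13:00, 15:15-17:45.
Ines ∩ Dmitri ∩ Zane ∩ Elena ∩ Gita ∩ Vanya: 11:30-13:00, 15:30-17:45.
The first common window of at least 75 minutes is 11:30-13:00, so the earliest start is 11:30.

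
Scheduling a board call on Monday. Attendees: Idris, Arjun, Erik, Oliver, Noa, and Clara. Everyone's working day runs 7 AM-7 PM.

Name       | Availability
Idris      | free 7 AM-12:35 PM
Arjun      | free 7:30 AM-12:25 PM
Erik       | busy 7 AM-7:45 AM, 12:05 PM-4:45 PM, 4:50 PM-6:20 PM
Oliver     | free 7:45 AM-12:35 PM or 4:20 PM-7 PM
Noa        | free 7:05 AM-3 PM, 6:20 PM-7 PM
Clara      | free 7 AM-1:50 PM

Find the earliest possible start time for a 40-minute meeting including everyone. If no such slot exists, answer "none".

07:45

Idris free: 07:00-12:35.
Arjun free: 07:30-12:25.
Erik free: 07:45-12:05, 16:45-16:50, 18:20-19:00 (invert busy blocks within the working day).
Oliver free: 07:45-12:35, 16:20-19:00.
Noa free: 07:05-15:00, 18:20-19:00.
Clara free: 07:00-13:50.
Idris ∩ Arjun: 07:30-12:25.
Idris ∩ Arjun ∩ Erik: 07:45-12:05.
Idris ∩ Arjun ∩ Erik ∩ Oliver: 07:45-12:05.
Idris ∩ Arjun ∩ Erik ∩ Oliver ∩ Noa: 07:45-12:05.
Idris ∩ Arjun ∩ Erik ∩ Oliver ∩ Noa ∩ Clara: 07:45-12:05.
The first common window of at least 40 minutes is 07:45-12:05, so the earliest start is 07:45.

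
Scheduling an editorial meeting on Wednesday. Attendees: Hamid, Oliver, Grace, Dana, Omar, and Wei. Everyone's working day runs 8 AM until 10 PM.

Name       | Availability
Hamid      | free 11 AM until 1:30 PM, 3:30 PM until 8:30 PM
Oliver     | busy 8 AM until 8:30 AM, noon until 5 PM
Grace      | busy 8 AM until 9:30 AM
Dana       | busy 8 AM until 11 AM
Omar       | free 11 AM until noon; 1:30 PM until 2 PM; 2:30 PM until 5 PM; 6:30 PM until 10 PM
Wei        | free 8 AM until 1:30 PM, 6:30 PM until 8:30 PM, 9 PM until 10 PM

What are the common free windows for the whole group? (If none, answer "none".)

Hamid free: 11:00-13:30, 15:30-20:30.
Oliver free: 08:30-12:00, 17:00-22:00 (invert busy blocks within the working day).
Grace free: 09:30-22:00 (invert busy blocks within the working day).
Dana free: 11:00-22:00 (invert busy blocks within the working day).
Omar free: 11:00-12:00, 13:30-14:00, 14:30-17:00, 18:30-22:00.
Wei free: 08:00-13:30, 18:30-20:30, 21:00-22:00.
Hamid ∩ Oliver: 11:00-12:00, 17:00-20:30.
Hamid ∩ Oliver ∩ Grace: 11:00-12:00, 17:00-20:30.
Hamid ∩ Oliver ∩ Grace ∩ Dana: 11:00-12:00, 17:00-20:30.
Hamid ∩ Oliver ∩ Grace ∩ Dana ∩ Omar: 11:00-12:00, 18:30-20:30.
Hamid ∩ Oliver ∩ Grace ∩ Dana ∩ Omar ∩ Wei: 11:00-12:00, 18:30-20:30.
Those are the intersection windows.

11:00-12:00, 18:30-20:30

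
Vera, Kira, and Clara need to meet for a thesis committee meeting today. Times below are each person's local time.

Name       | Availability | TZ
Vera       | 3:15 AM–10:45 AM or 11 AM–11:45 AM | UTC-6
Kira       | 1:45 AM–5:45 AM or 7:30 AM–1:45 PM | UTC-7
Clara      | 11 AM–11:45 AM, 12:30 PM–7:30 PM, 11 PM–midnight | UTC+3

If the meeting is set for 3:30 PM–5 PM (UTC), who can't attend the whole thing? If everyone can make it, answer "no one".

Vera in UTC: 09:15-16:45, 17:00-17:45 (add 6h to convert from UTC-6).
Kira in UTC: 08:45-12:45, 14:30-20:45 (add 7h to convert from UTC-7).
Clara in UTC: 08:00-08:45, 09:30-16:30, 20:00-21:00 (subtract 3h to convert from UTC+3).
Vera: not fully free for 15:30-17:00. Kira: free for 15:30-17:00. Clara: not fully free for 15:30-17:00.

Clara, Vera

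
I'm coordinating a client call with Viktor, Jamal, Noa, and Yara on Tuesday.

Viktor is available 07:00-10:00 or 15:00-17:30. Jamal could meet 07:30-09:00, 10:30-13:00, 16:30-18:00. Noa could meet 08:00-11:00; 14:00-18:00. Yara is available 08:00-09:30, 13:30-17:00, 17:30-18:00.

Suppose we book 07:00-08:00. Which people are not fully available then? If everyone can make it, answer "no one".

Viktor: free for 07:00-08:00. Jamal: not fully free for 07:00-08:00. Noa: not fully free for 07:00-08:00. Yara: not fully free for 07:00-08:00.

Jamal, Noa, Yara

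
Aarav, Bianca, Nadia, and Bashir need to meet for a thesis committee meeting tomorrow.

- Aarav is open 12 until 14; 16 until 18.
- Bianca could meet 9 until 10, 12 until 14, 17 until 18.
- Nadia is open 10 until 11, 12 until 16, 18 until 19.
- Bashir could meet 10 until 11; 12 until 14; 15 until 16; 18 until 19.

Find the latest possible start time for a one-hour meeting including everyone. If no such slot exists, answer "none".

Aarav ∩ Bianca: 12:00-14:00, 17:00-18:00.
Aarav ∩ Bianca ∩ Nadia: 12:00-14:00.
Aarav ∩ Bianca ∩ Nadia ∩ Bashir: 12:00-14:00.
So the common availability across everyone is 12:00-14:00.
The last common window of at least 60 minutes is 12:00-14:00; a 60-minute meeting can start as late as 13:00 and still end by 14:00.

13:00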